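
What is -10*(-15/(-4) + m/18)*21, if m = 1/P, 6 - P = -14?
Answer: -9457/12 ≈ -788.08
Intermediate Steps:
P = 20 (P = 6 - 1*(-14) = 6 + 14 = 20)
m = 1/20 ≈ 0.050000
-10*(-15/(-4) + m/18)*21 = -10*(-15/(-4) + (1/20)/18)*21 = -10*(-15*(-¼) + (1/20)*(1/18))*21 = -10*(15/4 + 1/360)*21 = -10*1351/360*21 = -1351/36*21 = -9457/12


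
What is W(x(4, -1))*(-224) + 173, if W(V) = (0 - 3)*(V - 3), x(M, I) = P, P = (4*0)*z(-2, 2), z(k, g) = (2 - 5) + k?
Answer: -1843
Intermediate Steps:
z(k, g) = -3 + k
P = 0 (P = (4*0)*(-3 - 2) = 0*(-5) = 0)
x(M, I) = 0
W(V) = 9 - 3*V (W(V) = -3*(-3 + V) = 9 - 3*V)
W(x(4, -1))*(-224) + 173 = (9 - 3*0)*(-224) + 173 = (9 + 0)*(-224) + 173 = 9*(-224) + 173 = -2016 + 173 = -1843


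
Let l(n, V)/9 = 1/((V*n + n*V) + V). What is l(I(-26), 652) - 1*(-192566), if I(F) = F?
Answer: 2134401541/11084 ≈ 1.9257e+5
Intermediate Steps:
l(n, V) = 9/(V + 2*V*n) (l(n, V) = 9/((V*n + n*V) + V) = 9/((V*n + V*n) + V) = 9/(2*V*n + V) = 9/(V + 2*V*n))
l(I(-26), 652) - 1*(-192566) = 9/(652*(1 + 2*(-26))) - 1*(-192566) = 9*(1/652)/(1 - 52) + 192566 = 9*(1/652)/(-51) + 192566 = 9*(1/652)*(-1/51) + 192566 = -3/11084 + 192566 = 2134401541/11084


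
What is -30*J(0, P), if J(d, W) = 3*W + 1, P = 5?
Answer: -480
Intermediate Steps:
J(d, W) = 1 + 3*W
-30*J(0, P) = -30*(1 + 3*5) = -30*(1 + 15) = -30*16 = -480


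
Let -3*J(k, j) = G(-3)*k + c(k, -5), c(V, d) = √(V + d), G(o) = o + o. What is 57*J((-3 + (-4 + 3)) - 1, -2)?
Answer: -570 - 19*I*√10 ≈ -570.0 - 60.083*I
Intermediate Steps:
G(o) = 2*o
J(k, j) = 2*k - √(-5 + k)/3 (J(k, j) = -((2*(-3))*k + √(k - 5))/3 = -(-6*k + √(-5 + k))/3 = -(√(-5 + k) - 6*k)/3 = 2*k - √(-5 + k)/3)
57*J((-3 + (-4 + 3)) - 1, -2) = 57*(2*((-3 + (-4 + 3)) - 1) - √(-5 + ((-3 + (-4 + 3)) - 1))/3) = 57*(2*((-3 - 1) - 1) - √(-5 + ((-3 - 1) - 1))/3) = 57*(2*(-4 - 1) - √(-5 + (-4 - 1))/3) = 57*(2*(-5) - √(-5 - 5)/3) = 57*(-10 - I*√10/3) = -570 - 19*I*√10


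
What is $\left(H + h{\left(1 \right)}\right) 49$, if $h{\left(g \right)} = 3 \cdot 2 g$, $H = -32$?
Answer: $-1274$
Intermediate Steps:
$h{\left(g \right)} = 6 g$
$\left(H + h{\left(1 \right)}\right) 49 = \left(-32 + 6 \cdot 1\right) 49 = \left(-32 + 6\right) 49 = \left(-26\right) 49 = -1274$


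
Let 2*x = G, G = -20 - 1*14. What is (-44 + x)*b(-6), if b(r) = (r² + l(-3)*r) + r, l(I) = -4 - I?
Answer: -2196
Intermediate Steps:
b(r) = r² (b(r) = (r² + (-4 - 1*(-3))*r) + r = (r² + (-4 + 3)*r) + r = (r² - r) + r = r²)
G = -34 (G = -20 - 14 = -34)
x = -17 (x = (½)*(-34) = -17)
(-44 + x)*b(-6) = (-44 - 17)*(-6)² = -61*36 = -2196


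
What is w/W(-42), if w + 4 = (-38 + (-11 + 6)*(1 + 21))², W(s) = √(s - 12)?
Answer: -3650*I*√6/3 ≈ -2980.2*I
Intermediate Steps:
W(s) = √(-12 + s)
w = 21900 (w = -4 + (-38 + (-11 + 6)*(1 + 21))² = -4 + (-38 - 5*22)² = -4 + (-38 - 110)² = -4 + (-148)² = -4 + 21904 = 21900)
w/W(-42) = 21900/(√(-12 - 42)) = 21900/(√(-54)) = 21900/((3*I*√6)) = 21900*(-I*√6/18) = -3650*I*√6/3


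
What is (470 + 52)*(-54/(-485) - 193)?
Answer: -48833622/485 ≈ -1.0069e+5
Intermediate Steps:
(470 + 52)*(-54/(-485) - 193) = 522*(-54*(-1/485) - 193) = 522*(54/485 - 193) = 522*(-93551/485) = -48833622/485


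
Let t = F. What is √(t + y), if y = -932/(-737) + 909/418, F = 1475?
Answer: 13*√6861498006/28006 ≈ 38.451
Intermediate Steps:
y = 96319/28006 (y = -932*(-1/737) + 909*(1/418) = 932/737 + 909/418 = 96319/28006 ≈ 3.4392)
t = 1475
√(t + y) = √(1475 + 96319/28006) = √(41405169/28006) = 13*√6861498006/28006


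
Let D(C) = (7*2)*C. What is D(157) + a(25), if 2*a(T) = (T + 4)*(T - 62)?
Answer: 3323/2 ≈ 1661.5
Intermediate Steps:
D(C) = 14*C
a(T) = (-62 + T)*(4 + T)/2 (a(T) = ((T + 4)*(T - 62))/2 = ((4 + T)*(-62 + T))/2 = ((-62 + T)*(4 + T))/2 = (-62 + T)*(4 + T)/2)
D(157) + a(25) = 14*157 + (-124 + (1/2)*25**2 - 29*25) = 2198 + (-124 + (1/2)*625 - 725) = 2198 + (-124 + 625/2 - 725) = 2198 - 1073/2 = 3323/2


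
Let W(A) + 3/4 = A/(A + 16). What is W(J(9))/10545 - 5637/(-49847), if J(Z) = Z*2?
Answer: 269421301/2382885988 ≈ 0.11307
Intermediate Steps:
J(Z) = 2*Z
W(A) = -¾ + A/(16 + A) (W(A) = -¾ + A/(A + 16) = -¾ + A/(16 + A))
W(J(9))/10545 - 5637/(-49847) = ((-48 + 2*9)/(4*(16 + 2*9)))/10545 - 5637/(-49847) = ((-48 + 18)/(4*(16 + 18)))*(1/10545) - 5637*(-1/49847) = ((¼)*(-30)/34)*(1/10545) + 5637/49847 = ((¼)*(1/34)*(-30))*(1/10545) + 5637/49847 = -15/68*1/10545 + 5637/49847 = -1/47804 + 5637/49847 = 269421301/2382885988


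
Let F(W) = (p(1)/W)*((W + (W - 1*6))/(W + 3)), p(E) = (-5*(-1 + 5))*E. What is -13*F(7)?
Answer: 208/7 ≈ 29.714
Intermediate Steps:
p(E) = -20*E (p(E) = (-5*4)*E = -20*E)
F(W) = -20*(-6 + 2*W)/(W*(3 + W)) (F(W) = ((-20*1)/W)*((W + (W - 1*6))/(W + 3)) = (-20/W)*((W + (W - 6))/(3 + W)) = (-20/W)*((W + (-6 + W))/(3 + W)) = (-20/W)*((-6 + 2*W)/(3 + W)) = -20*(-6 + 2*W)/(W*(3 + W)))
-13*F(7) = -520*(3 - 1*7)/(7*(3 + 7)) = -520*(3 - 7)/(7*10) = -520*(-4)/(7*10) = -13*(-16/7) = 208/7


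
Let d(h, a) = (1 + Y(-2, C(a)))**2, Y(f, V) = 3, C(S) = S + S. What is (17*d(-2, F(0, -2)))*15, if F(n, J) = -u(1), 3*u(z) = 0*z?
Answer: 4080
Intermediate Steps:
C(S) = 2*S
u(z) = 0 (u(z) = (0*z)/3 = (1/3)*0 = 0)
F(n, J) = 0 (F(n, J) = -1*0 = 0)
d(h, a) = 16 (d(h, a) = (1 + 3)**2 = 4**2 = 16)
(17*d(-2, F(0, -2)))*15 = (17*16)*15 = 272*15 = 4080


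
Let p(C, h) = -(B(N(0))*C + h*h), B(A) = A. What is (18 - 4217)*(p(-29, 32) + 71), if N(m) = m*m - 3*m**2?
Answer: 4001647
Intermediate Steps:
N(m) = -2*m**2 (N(m) = m**2 - 3*m**2 = -2*m**2)
p(C, h) = -h**2 (p(C, h) = -((-2*0**2)*C + h*h) = -((-2*0)*C + h**2) = -(0*C + h**2) = -(0 + h**2) = -h**2)
(18 - 4217)*(p(-29, 32) + 71) = (18 - 4217)*(-1*32**2 + 71) = -4199*(-1*1024 + 71) = -4199*(-1024 + 71) = -4199*(-953) = 4001647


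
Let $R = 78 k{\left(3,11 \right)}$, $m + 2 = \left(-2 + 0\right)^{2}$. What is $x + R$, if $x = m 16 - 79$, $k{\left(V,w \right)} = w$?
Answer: $811$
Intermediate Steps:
$m = 2$ ($m = -2 + \left(-2 + 0\right)^{2} = -2 + \left(-2\right)^{2} = -2 + 4 = 2$)
$R = 858$ ($R = 78 \cdot 11 = 858$)
$x = -47$ ($x = 2 \cdot 16 - 79 = 32 - 79 = -47$)
$x + R = -47 + 858 = 811$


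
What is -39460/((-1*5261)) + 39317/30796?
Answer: 1422056897/162017756 ≈ 8.7772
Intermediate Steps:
-39460/((-1*5261)) + 39317/30796 = -39460/(-5261) + 39317*(1/30796) = -39460*(-1/5261) + 39317/30796 = 39460/5261 + 39317/30796 = 1422056897/162017756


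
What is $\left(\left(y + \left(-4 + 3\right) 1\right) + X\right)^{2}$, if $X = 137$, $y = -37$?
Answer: $9801$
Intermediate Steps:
$\left(\left(y + \left(-4 + 3\right) 1\right) + X\right)^{2} = \left(\left(-37 + \left(-4 + 3\right) 1\right) + 137\right)^{2} = \left(\left(-37 - 1\right) + 137\right)^{2} = \left(-38 + 137\right)^{2} = 99^{2} = 9801$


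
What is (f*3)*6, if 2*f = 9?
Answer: 81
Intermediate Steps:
f = 9/2 (f = (½)*9 = 9/2 ≈ 4.5000)
(f*3)*6 = ((9/2)*3)*6 = (27/2)*6 = 81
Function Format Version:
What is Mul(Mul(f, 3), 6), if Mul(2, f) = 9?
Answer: 81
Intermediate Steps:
f = Rational(9, 2) (f = Mul(Rational(1, 2), 9) = Rational(9, 2) ≈ 4.5000)
Mul(Mul(f, 3), 6) = Mul(Mul(Rational(9, 2), 3), 6) = Mul(Rational(27, 2), 6) = 81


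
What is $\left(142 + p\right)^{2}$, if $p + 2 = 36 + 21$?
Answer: $38809$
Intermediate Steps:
$p = 55$ ($p = -2 + \left(36 + 21\right) = -2 + 57 = 55$)
$\left(142 + p\right)^{2} = \left(142 + 55\right)^{2} = 197^{2} = 38809$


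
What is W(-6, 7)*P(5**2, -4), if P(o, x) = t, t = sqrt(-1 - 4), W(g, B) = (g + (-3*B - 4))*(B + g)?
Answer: -31*I*sqrt(5) ≈ -69.318*I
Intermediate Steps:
W(g, B) = (B + g)*(-4 + g - 3*B) (W(g, B) = (g + (-4 - 3*B))*(B + g) = (-4 + g - 3*B)*(B + g) = (B + g)*(-4 + g - 3*B))
t = I*sqrt(5) (t = sqrt(-5) = I*sqrt(5) ≈ 2.2361*I)
P(o, x) = I*sqrt(5)
W(-6, 7)*P(5**2, -4) = ((-6)**2 - 4*7 - 4*(-6) - 3*7**2 - 2*7*(-6))*(I*sqrt(5)) = (36 - 28 + 24 - 3*49 + 84)*(I*sqrt(5)) = (36 - 28 + 24 - 147 + 84)*(I*sqrt(5)) = -31*I*sqrt(5)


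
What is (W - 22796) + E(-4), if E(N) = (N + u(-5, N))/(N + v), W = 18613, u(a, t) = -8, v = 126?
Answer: -255169/61 ≈ -4183.1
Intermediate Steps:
E(N) = (-8 + N)/(126 + N) (E(N) = (N - 8)/(N + 126) = (-8 + N)/(126 + N))
(W - 22796) + E(-4) = (18613 - 22796) + (-8 - 4)/(126 - 4) = -4183 - 12/122 = -4183 + (1/122)*(-12) = -4183 - 6/61 = -255169/61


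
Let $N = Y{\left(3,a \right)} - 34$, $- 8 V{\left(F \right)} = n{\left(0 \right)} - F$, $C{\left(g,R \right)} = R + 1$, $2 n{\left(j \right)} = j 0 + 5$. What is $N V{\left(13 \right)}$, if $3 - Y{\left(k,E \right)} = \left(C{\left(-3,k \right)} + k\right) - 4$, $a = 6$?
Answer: $- \frac{357}{8} \approx -44.625$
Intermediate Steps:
$n{\left(j \right)} = \frac{5}{2}$ ($n{\left(j \right)} = \frac{j 0 + 5}{2} = \frac{0 + 5}{2} = \frac{1}{2} \cdot 5 = \frac{5}{2}$)
$C{\left(g,R \right)} = 1 + R$
$Y{\left(k,E \right)} = 6 - 2 k$ ($Y{\left(k,E \right)} = 3 - \left(\left(\left(1 + k\right) + k\right) - 4\right) = 3 - \left(\left(1 + 2 k\right) - 4\right) = 3 - \left(-3 + 2 k\right) = 6 - 2 k$)
$V{\left(F \right)} = - \frac{5}{16} + \frac{F}{8}$ ($V{\left(F \right)} = - \frac{\frac{5}{2} - F}{8} = - \frac{5}{16} + \frac{F}{8}$)
$N = -34$ ($N = \left(6 - 6\right) - 34 = 0 - 34 = -34$)
$N V{\left(13 \right)} = - 34 \left(- \frac{5}{16} + \frac{1}{8} \cdot 13\right) = - 34 \left(- \frac{5}{16} + \frac{13}{8}\right) = \left(-34\right) \frac{21}{16} = - \frac{357}{8}$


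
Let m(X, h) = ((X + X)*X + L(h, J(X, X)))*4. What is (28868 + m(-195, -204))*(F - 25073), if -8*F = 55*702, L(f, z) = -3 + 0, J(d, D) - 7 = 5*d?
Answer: -9958124608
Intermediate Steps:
J(d, D) = 7 + 5*d
L(f, z) = -3
F = -19305/4 (F = -55*702/8 = -⅛*38610 = -19305/4 ≈ -4826.3)
m(X, h) = -12 + 8*X² (m(X, h) = ((X + X)*X - 3)*4 = ((2*X)*X - 3)*4 = (2*X² - 3)*4 = (-3 + 2*X²)*4 = -12 + 8*X²)
(28868 + m(-195, -204))*(F - 25073) = (28868 + (-12 + 8*(-195)²))*(-19305/4 - 25073) = (28868 + (-12 + 8*38025))*(-119597/4) = (28868 + (-12 + 304200))*(-119597/4) = (28868 + 304188)*(-119597/4) = 333056*(-119597/4) = -9958124608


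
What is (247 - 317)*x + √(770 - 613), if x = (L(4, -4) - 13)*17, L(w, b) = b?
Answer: 20230 + √157 ≈ 20243.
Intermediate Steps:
x = -289 (x = (-4 - 13)*17 = -17*17 = -289)
(247 - 317)*x + √(770 - 613) = (247 - 317)*(-289) + √(770 - 613) = -70*(-289) + √157 = 20230 + √157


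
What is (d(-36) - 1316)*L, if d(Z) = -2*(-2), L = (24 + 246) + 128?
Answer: -522176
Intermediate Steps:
L = 398 (L = 270 + 128 = 398)
d(Z) = 4
(d(-36) - 1316)*L = (4 - 1316)*398 = -1312*398 = -522176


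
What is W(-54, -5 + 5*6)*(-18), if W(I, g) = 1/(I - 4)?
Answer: 9/29 ≈ 0.31034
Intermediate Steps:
W(I, g) = 1/(-4 + I)
W(-54, -5 + 5*6)*(-18) = -18/(-4 - 54) = -18/(-58) = -1/58*(-18) = 9/29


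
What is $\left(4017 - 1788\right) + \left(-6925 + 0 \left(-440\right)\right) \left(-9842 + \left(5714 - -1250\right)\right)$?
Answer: $19932379$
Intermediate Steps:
$\left(4017 - 1788\right) + \left(-6925 + 0 \left(-440\right)\right) \left(-9842 + \left(5714 - -1250\right)\right) = 2229 + \left(-6925 + 0\right) \left(-9842 + \left(5714 + 1250\right)\right) = 2229 - 6925 \left(-9842 + 6964\right) = 2229 - -19930150 = 2229 + 19930150 = 19932379$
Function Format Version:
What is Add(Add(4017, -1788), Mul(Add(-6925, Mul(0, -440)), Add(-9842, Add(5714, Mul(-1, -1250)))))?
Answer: 19932379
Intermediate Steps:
Add(Add(4017, -1788), Mul(Add(-6925, Mul(0, -440)), Add(-9842, Add(5714, Mul(-1, -1250))))) = Add(2229, Mul(Add(-6925, 0), Add(-9842, Add(5714, 1250)))) = Add(2229, Mul(-6925, Add(-9842, 6964))) = Add(2229, Mul(-6925, -2878)) = Add(2229, 19930150) = 19932379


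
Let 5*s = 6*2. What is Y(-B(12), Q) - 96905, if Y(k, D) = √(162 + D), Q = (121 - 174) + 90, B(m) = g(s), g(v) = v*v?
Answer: -96905 + √199 ≈ -96891.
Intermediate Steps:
s = 12/5 (s = (6*2)/5 = (⅕)*12 = 12/5 ≈ 2.4000)
g(v) = v²
B(m) = 144/25 (B(m) = (12/5)² = 144/25)
Q = 37 (Q = -53 + 90 = 37)
Y(-B(12), Q) - 96905 = √(162 + 37) - 96905 = √199 - 96905 = -96905 + √199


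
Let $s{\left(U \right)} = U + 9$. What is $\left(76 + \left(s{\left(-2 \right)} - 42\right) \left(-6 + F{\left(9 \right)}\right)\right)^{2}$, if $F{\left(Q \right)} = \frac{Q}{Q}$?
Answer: $63001$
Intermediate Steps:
$s{\left(U \right)} = 9 + U$
$F{\left(Q \right)} = 1$
$\left(76 + \left(s{\left(-2 \right)} - 42\right) \left(-6 + F{\left(9 \right)}\right)\right)^{2} = \left(76 + \left(\left(9 - 2\right) - 42\right) \left(-6 + 1\right)\right)^{2} = \left(76 + \left(7 - 42\right) \left(-5\right)\right)^{2} = \left(76 - -175\right)^{2} = \left(76 + 175\right)^{2} = 251^{2} = 63001$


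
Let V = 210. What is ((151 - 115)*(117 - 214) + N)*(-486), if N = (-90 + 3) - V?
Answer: 1841454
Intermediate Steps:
N = -297 (N = (-90 + 3) - 1*210 = -87 - 210 = -297)
((151 - 115)*(117 - 214) + N)*(-486) = ((151 - 115)*(117 - 214) - 297)*(-486) = (36*(-97) - 297)*(-486) = (-3492 - 297)*(-486) = -3789*(-486) = 1841454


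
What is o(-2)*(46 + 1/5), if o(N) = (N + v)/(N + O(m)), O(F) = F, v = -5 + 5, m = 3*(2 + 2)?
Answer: -231/25 ≈ -9.2400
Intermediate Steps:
m = 12 (m = 3*4 = 12)
v = 0
o(N) = N/(12 + N) (o(N) = (N + 0)/(N + 12) = N/(12 + N))
o(-2)*(46 + 1/5) = (-2/(12 - 2))*(46 + 1/5) = (-2/10)*(46 + ⅕) = -2*⅒*(231/5) = -⅕*231/5 = -231/25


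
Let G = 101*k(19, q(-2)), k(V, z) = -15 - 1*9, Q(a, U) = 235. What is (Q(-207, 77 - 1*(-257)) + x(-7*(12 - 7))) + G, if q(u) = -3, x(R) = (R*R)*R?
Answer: -45064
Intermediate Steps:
x(R) = R³ (x(R) = R²*R = R³)
k(V, z) = -24 (k(V, z) = -15 - 9 = -24)
G = -2424 (G = 101*(-24) = -2424)
(Q(-207, 77 - 1*(-257)) + x(-7*(12 - 7))) + G = (235 + (-7*(12 - 7))³) - 2424 = (235 + (-7*5)³) - 2424 = (235 + (-35)³) - 2424 = (235 - 42875) - 2424 = -42640 - 2424 = -45064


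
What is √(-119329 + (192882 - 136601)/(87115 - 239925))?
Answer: I*√2786447681016510/152810 ≈ 345.44*I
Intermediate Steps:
√(-119329 + (192882 - 136601)/(87115 - 239925)) = √(-119329 + 56281/(-152810)) = √(-119329 + 56281*(-1/152810)) = √(-119329 - 56281/152810) = √(-18234720771/152810) = I*√2786447681016510/152810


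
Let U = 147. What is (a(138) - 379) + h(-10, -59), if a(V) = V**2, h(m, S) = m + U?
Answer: 18802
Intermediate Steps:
h(m, S) = 147 + m (h(m, S) = m + 147 = 147 + m)
(a(138) - 379) + h(-10, -59) = (138**2 - 379) + (147 - 10) = (19044 - 379) + 137 = 18665 + 137 = 18802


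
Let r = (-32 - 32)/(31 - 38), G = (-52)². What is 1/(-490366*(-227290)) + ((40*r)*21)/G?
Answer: 53498538307369/18835943695660 ≈ 2.8402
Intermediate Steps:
G = 2704
r = 64/7 (r = -64/(-7) = -64*(-⅐) = 64/7 ≈ 9.1429)
1/(-490366*(-227290)) + ((40*r)*21)/G = 1/(-490366*(-227290)) + ((40*(64/7))*21)/2704 = -1/490366*(-1/227290) + ((2560/7)*21)*(1/2704) = 1/111455288140 + 7680*(1/2704) = 1/111455288140 + 480/169 = 53498538307369/18835943695660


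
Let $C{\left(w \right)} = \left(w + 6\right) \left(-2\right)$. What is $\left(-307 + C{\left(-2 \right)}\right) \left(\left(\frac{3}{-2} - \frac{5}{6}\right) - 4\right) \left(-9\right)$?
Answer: $-17955$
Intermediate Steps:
$C{\left(w \right)} = -12 - 2 w$ ($C{\left(w \right)} = \left(6 + w\right) \left(-2\right) = -12 - 2 w$)
$\left(-307 + C{\left(-2 \right)}\right) \left(\left(\frac{3}{-2} - \frac{5}{6}\right) - 4\right) \left(-9\right) = \left(-307 - 8\right) \left(\left(\frac{3}{-2} - \frac{5}{6}\right) - 4\right) \left(-9\right) = \left(-307 + \left(-12 + 4\right)\right) \left(\left(3 \left(- \frac{1}{2}\right) - \frac{5}{6}\right) - 4\right) \left(-9\right) = \left(-307 - 8\right) \left(\left(- \frac{3}{2} - \frac{5}{6}\right) - 4\right) \left(-9\right) = - 315 \left(- \frac{7}{3} - 4\right) \left(-9\right) = - 315 \left(\left(- \frac{19}{3}\right) \left(-9\right)\right) = \left(-315\right) 57 = -17955$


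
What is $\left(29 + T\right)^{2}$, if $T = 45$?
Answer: $5476$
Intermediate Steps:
$\left(29 + T\right)^{2} = \left(29 + 45\right)^{2} = 74^{2} = 5476$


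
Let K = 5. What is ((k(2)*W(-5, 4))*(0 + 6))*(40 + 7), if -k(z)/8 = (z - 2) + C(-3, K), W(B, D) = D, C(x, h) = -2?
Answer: 18048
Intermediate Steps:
k(z) = 32 - 8*z (k(z) = -8*((z - 2) - 2) = -8*((-2 + z) - 2) = -8*(-4 + z) = 32 - 8*z)
((k(2)*W(-5, 4))*(0 + 6))*(40 + 7) = (((32 - 8*2)*4)*(0 + 6))*(40 + 7) = (((32 - 16)*4)*6)*47 = ((16*4)*6)*47 = (64*6)*47 = 384*47 = 18048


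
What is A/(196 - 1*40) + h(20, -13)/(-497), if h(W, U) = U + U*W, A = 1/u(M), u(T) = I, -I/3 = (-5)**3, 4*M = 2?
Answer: 2281571/4153500 ≈ 0.54931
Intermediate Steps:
M = 1/2 (M = (1/4)*2 = 1/2 ≈ 0.50000)
I = 375 (I = -3*(-5)**3 = -3*(-125) = 375)
u(T) = 375
A = 1/375 ≈ 0.0026667
A/(196 - 1*40) + h(20, -13)/(-497) = 1/(375*(196 - 1*40)) - 13*(1 + 20)/(-497) = 1/(375*(196 - 40)) - 13*21*(-1/497) = (1/375)/156 - 273*(-1/497) = (1/375)*(1/156) + 39/71 = 1/58500 + 39/71 = 2281571/4153500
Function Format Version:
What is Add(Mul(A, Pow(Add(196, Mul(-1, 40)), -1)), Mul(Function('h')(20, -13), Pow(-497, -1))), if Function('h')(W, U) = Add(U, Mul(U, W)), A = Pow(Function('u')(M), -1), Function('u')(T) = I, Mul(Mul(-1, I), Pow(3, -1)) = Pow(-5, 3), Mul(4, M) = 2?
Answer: Rational(2281571, 4153500) ≈ 0.54931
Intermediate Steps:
M = Rational(1, 2) (M = Mul(Rational(1, 4), 2) = Rational(1, 2) ≈ 0.50000)
I = 375 (I = Mul(-3, Pow(-5, 3)) = Mul(-3, -125) = 375)
Function('u')(T) = 375
A = Rational(1, 375) (A = Pow(375, -1) = Rational(1, 375) ≈ 0.0026667)
Add(Mul(A, Pow(Add(196, Mul(-1, 40)), -1)), Mul(Function('h')(20, -13), Pow(-497, -1))) = Add(Mul(Rational(1, 375), Pow(Add(196, Mul(-1, 40)), -1)), Mul(Mul(-13, Add(1, 20)), Pow(-497, -1))) = Add(Mul(Rational(1, 375), Pow(Add(196, -40), -1)), Mul(Mul(-13, 21), Rational(-1, 497))) = Add(Mul(Rational(1, 375), Pow(156, -1)), Mul(-273, Rational(-1, 497))) = Add(Mul(Rational(1, 375), Rational(1, 156)), Rational(39, 71)) = Add(Rational(1, 58500), Rational(39, 71)) = Rational(2281571, 4153500)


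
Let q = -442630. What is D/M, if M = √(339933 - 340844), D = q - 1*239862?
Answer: 682492*I*√911/911 ≈ 22612.0*I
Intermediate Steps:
D = -682492 (D = -442630 - 1*239862 = -442630 - 239862 = -682492)
M = I*√911 (M = √(-911) = I*√911 ≈ 30.183*I)
D/M = -682492*(-I*√911/911) = -(-682492)*I*√911/911 = 682492*I*√911/911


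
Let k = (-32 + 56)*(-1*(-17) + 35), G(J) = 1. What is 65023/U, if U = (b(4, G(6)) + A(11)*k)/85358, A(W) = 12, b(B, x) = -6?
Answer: 2775116617/7485 ≈ 3.7076e+5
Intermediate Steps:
k = 1248 (k = 24*(17 + 35) = 24*52 = 1248)
U = 7485/42679 (U = (-6 + 12*1248)/85358 = (-6 + 14976)*(1/85358) = 14970*(1/85358) = 7485/42679 ≈ 0.17538)
65023/U = 65023/(7485/42679) = 65023*(42679/7485) = 2775116617/7485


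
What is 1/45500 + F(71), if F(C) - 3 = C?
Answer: 3367001/45500 ≈ 74.000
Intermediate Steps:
F(C) = 3 + C
1/45500 + F(71) = 1/45500 + (3 + 71) = 1/45500 + 74 = 3367001/45500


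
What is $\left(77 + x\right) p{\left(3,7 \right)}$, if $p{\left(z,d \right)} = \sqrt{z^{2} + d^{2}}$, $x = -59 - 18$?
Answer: $0$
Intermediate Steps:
$x = -77$
$p{\left(z,d \right)} = \sqrt{d^{2} + z^{2}}$
$\left(77 + x\right) p{\left(3,7 \right)} = \left(77 - 77\right) \sqrt{7^{2} + 3^{2}} = 0 \sqrt{49 + 9} = 0 \sqrt{58} = 0$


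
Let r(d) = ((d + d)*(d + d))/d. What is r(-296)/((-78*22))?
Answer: 296/429 ≈ 0.68998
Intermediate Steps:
r(d) = 4*d (r(d) = ((2*d)*(2*d))/d = (4*d**2)/d = 4*d)
r(-296)/((-78*22)) = (4*(-296))/((-78*22)) = -1184/(-1716) = -1184*(-1/1716) = 296/429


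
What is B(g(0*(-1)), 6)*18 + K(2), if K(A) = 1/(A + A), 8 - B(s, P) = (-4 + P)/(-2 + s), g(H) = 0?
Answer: 649/4 ≈ 162.25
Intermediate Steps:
B(s, P) = 8 - (-4 + P)/(-2 + s)
K(A) = 1/(2*A)
B(g(0*(-1)), 6)*18 + K(2) = ((-12 - 1*6 + 8*0)/(-2 + 0))*18 + (½)/2 = ((-12 - 6 + 0)/(-2))*18 + (½)*(½) = -½*(-18)*18 + ¼ = 9*18 + ¼ = 162 + ¼ = 649/4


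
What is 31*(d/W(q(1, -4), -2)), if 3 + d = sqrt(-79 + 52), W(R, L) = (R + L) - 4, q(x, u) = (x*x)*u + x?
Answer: 31/3 - 31*I*sqrt(3)/3 ≈ 10.333 - 17.898*I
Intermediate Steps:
q(x, u) = x + u*x**2 (q(x, u) = x**2*u + x = u*x**2 + x = x + u*x**2)
W(R, L) = -4 + L + R (W(R, L) = (L + R) - 4 = -4 + L + R)
d = -3 + 3*I*sqrt(3) (d = -3 + sqrt(-79 + 52) = -3 + sqrt(-27) = -3 + 3*I*sqrt(3) ≈ -3.0 + 5.1962*I)
31*(d/W(q(1, -4), -2)) = 31*((-3 + 3*I*sqrt(3))/(-4 - 2 + 1*(1 - 4*1))) = 31*((-3 + 3*I*sqrt(3))/(-4 - 2 + 1*(1 - 4))) = 31*((-3 + 3*I*sqrt(3))/(-4 - 2 + 1*(-3))) = 31*((-3 + 3*I*sqrt(3))/(-4 - 2 - 3)) = 31*((-3 + 3*I*sqrt(3))/(-9)) = 31*((-3 + 3*I*sqrt(3))*(-1/9)) = 31*(1/3 - I*sqrt(3)/3) = 31/3 - 31*I*sqrt(3)/3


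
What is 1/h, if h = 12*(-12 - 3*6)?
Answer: -1/360 ≈ -0.0027778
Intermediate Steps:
h = -360 (h = 12*(-12 - 18) = 12*(-30) = -360)
1/h = 1/(-360) = -1/360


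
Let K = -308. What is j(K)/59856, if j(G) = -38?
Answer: -19/29928 ≈ -0.00063486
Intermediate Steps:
j(K)/59856 = -38/59856 = -38*1/59856 = -19/29928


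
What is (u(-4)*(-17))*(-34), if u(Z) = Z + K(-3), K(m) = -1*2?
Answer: -3468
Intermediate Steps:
K(m) = -2
u(Z) = -2 + Z (u(Z) = Z - 2 = -2 + Z)
(u(-4)*(-17))*(-34) = ((-2 - 4)*(-17))*(-34) = -6*(-17)*(-34) = 102*(-34) = -3468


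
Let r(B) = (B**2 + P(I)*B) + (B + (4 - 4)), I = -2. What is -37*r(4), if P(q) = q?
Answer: -444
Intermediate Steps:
r(B) = B**2 - B (r(B) = (B**2 - 2*B) + (B + (4 - 4)) = (B**2 - 2*B) + (B + 0) = (B**2 - 2*B) + B = B**2 - B)
-37*r(4) = -148*(-1 + 4) = -148*3 = -37*12 = -444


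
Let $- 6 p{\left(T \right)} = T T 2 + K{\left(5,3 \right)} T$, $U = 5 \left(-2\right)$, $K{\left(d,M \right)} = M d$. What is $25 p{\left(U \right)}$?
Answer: $- \frac{625}{3} \approx -208.33$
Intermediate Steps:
$U = -10$
$p{\left(T \right)} = - \frac{5 T}{2} - \frac{T^{2}}{3}$ ($p{\left(T \right)} = - \frac{T T 2 + 3 \cdot 5 T}{6} = - \frac{T^{2} \cdot 2 + 15 T}{6} = - \frac{2 T^{2} + 15 T}{6} = - \frac{5 T}{2} - \frac{T^{2}}{3}$)
$25 p{\left(U \right)} = 25 \left(\left(- \frac{1}{6}\right) \left(-10\right) \left(15 + 2 \left(-10\right)\right)\right) = 25 \left(\left(- \frac{1}{6}\right) \left(-10\right) \left(15 - 20\right)\right) = 25 \left(\left(- \frac{1}{6}\right) \left(-10\right) \left(-5\right)\right) = 25 \left(- \frac{25}{3}\right) = - \frac{625}{3}$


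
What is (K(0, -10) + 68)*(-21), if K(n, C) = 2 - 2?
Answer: -1428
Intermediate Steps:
K(n, C) = 0
(K(0, -10) + 68)*(-21) = (0 + 68)*(-21) = 68*(-21) = -1428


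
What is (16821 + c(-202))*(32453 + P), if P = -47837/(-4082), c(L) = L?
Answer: 2202366216477/4082 ≈ 5.3953e+8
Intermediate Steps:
P = 47837/4082 (P = -47837*(-1/4082) = 47837/4082 ≈ 11.719)
(16821 + c(-202))*(32453 + P) = (16821 - 202)*(32453 + 47837/4082) = 16619*(132520983/4082) = 2202366216477/4082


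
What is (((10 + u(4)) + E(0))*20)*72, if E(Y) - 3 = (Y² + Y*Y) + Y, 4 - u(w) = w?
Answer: 18720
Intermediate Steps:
u(w) = 4 - w
E(Y) = 3 + Y + 2*Y² (E(Y) = 3 + ((Y² + Y*Y) + Y) = 3 + ((Y² + Y²) + Y) = 3 + (2*Y² + Y) = 3 + (Y + 2*Y²) = 3 + Y + 2*Y²)
(((10 + u(4)) + E(0))*20)*72 = (((10 + (4 - 1*4)) + (3 + 0 + 2*0²))*20)*72 = (((10 + (4 - 4)) + (3 + 0 + 2*0))*20)*72 = (((10 + 0) + (3 + 0 + 0))*20)*72 = ((10 + 3)*20)*72 = (13*20)*72 = 260*72 = 18720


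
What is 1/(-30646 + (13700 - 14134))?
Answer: -1/31080 ≈ -3.2175e-5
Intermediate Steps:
1/(-30646 + (13700 - 14134)) = 1/(-30646 - 434) = 1/(-31080) = -1/31080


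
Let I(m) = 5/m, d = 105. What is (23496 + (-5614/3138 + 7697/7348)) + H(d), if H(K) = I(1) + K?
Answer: 272145308029/11529012 ≈ 23605.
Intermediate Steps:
H(K) = 5 + K (H(K) = 5/1 + K = 5*1 + K = 5 + K)
(23496 + (-5614/3138 + 7697/7348)) + H(d) = (23496 + (-5614/3138 + 7697/7348)) + (5 + 105) = (23496 + (-5614*1/3138 + 7697*(1/7348))) + 110 = (23496 + (-2807/1569 + 7697/7348)) + 110 = (23496 - 8549243/11529012) + 110 = 270877116709/11529012 + 110 = 272145308029/11529012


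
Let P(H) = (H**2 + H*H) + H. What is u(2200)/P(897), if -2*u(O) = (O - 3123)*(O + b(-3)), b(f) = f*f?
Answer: 156839/247710 ≈ 0.63316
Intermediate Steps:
P(H) = H + 2*H**2 (P(H) = (H**2 + H**2) + H = 2*H**2 + H = H + 2*H**2)
b(f) = f**2
u(O) = -(-3123 + O)*(9 + O)/2 (u(O) = -(O - 3123)*(O + (-3)**2)/2 = -(-3123 + O)*(O + 9)/2 = -(-3123 + O)*(9 + O)/2)
u(2200)/P(897) = (28107/2 + 1557*2200 - 1/2*2200**2)/((897*(1 + 2*897))) = (28107/2 + 3425400 - 1/2*4840000)/((897*(1 + 1794))) = (28107/2 + 3425400 - 2420000)/((897*1795)) = (2038907/2)/1610115 = (2038907/2)*(1/1610115) = 156839/247710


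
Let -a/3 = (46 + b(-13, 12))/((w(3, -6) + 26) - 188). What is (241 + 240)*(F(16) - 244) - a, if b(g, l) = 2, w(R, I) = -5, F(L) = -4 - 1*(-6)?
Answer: -19439278/167 ≈ -1.1640e+5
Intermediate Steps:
F(L) = 2 (F(L) = -4 + 6 = 2)
a = 144/167 (a = -3*(46 + 2)/((-5 + 26) - 188) = -144/(21 - 188) = -144/(-167) = -144*(-1)/167 = -3*(-48/167) = 144/167 ≈ 0.86228)
(241 + 240)*(F(16) - 244) - a = (241 + 240)*(2 - 244) - 1*144/167 = 481*(-242) - 144/167 = -116402 - 144/167 = -19439278/167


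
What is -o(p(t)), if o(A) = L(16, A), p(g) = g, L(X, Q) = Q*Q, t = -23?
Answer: -529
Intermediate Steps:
L(X, Q) = Q²
o(A) = A²
-o(p(t)) = -1*(-23)² = -1*529 = -529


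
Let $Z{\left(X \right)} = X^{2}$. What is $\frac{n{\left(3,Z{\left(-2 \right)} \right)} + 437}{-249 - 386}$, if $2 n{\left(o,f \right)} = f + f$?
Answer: $- \frac{441}{635} \approx -0.69449$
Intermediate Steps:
$n{\left(o,f \right)} = f$ ($n{\left(o,f \right)} = \frac{f + f}{2} = \frac{2 f}{2} = f$)
$\frac{n{\left(3,Z{\left(-2 \right)} \right)} + 437}{-249 - 386} = \frac{\left(-2\right)^{2} + 437}{-249 - 386} = \frac{4 + 437}{-635} = 441 \left(- \frac{1}{635}\right) = - \frac{441}{635}$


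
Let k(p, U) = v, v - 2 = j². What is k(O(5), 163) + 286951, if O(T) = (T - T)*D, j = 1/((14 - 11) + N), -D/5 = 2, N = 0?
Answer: 2582578/9 ≈ 2.8695e+5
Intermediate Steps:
D = -10 (D = -5*2 = -10)
j = ⅓ (j = 1/((14 - 11) + 0) = 1/(3 + 0) = 1/3 = ⅓ ≈ 0.33333)
v = 19/9 (v = 2 + (⅓)² = 2 + ⅑ = 19/9 ≈ 2.1111)
O(T) = 0 (O(T) = (T - T)*(-10) = 0*(-10) = 0)
k(p, U) = 19/9
k(O(5), 163) + 286951 = 19/9 + 286951 = 2582578/9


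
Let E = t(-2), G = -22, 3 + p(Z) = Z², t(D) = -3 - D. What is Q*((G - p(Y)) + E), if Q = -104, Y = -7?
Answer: 7176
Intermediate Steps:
p(Z) = -3 + Z²
E = -1 (E = -3 - 1*(-2) = -3 + 2 = -1)
Q*((G - p(Y)) + E) = -104*((-22 - (-3 + (-7)²)) - 1) = -104*((-22 - (-3 + 49)) - 1) = -104*((-22 - 1*46) - 1) = -104*((-22 - 46) - 1) = -104*(-68 - 1) = -104*(-69) = 7176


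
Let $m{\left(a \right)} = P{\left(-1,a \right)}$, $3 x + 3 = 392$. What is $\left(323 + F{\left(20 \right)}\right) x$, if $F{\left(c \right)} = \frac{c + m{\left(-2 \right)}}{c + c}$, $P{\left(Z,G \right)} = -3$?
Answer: $\frac{5032493}{120} \approx 41937.0$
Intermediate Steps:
$x = \frac{389}{3}$ ($x = -1 + \frac{1}{3} \cdot 392 = -1 + \frac{392}{3} = \frac{389}{3} \approx 129.67$)
$m{\left(a \right)} = -3$
$F{\left(c \right)} = \frac{-3 + c}{2 c}$ ($F{\left(c \right)} = \frac{c - 3}{c + c} = \frac{-3 + c}{2 c}$)
$\left(323 + F{\left(20 \right)}\right) x = \left(323 + \frac{-3 + 20}{2 \cdot 20}\right) \frac{389}{3} = \left(323 + \frac{1}{2} \cdot \frac{1}{20} \cdot 17\right) \frac{389}{3} = \left(323 + \frac{17}{40}\right) \frac{389}{3} = \frac{12937}{40} \cdot \frac{389}{3} = \frac{5032493}{120}$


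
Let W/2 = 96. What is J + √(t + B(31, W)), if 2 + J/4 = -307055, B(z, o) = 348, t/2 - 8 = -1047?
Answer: -1228228 + I*√1730 ≈ -1.2282e+6 + 41.593*I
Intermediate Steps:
W = 192 (W = 2*96 = 192)
t = -2078 (t = 16 + 2*(-1047) = 16 - 2094 = -2078)
J = -1228228 (J = -8 + 4*(-307055) = -8 - 1228220 = -1228228)
J + √(t + B(31, W)) = -1228228 + √(-2078 + 348) = -1228228 + √(-1730) = -1228228 + I*√1730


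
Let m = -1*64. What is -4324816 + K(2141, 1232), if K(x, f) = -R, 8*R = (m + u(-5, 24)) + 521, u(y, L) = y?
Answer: -8649745/2 ≈ -4.3249e+6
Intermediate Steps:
m = -64
R = 113/2 (R = ((-64 - 5) + 521)/8 = (-69 + 521)/8 = (⅛)*452 = 113/2 ≈ 56.500)
K(x, f) = -113/2 (K(x, f) = -1*113/2 = -113/2)
-4324816 + K(2141, 1232) = -4324816 - 113/2 = -8649745/2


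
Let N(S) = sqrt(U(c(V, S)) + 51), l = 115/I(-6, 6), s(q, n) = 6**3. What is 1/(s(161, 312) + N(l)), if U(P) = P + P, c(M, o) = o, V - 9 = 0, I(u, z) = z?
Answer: 162/34925 - sqrt(201)/69850 ≈ 0.0044355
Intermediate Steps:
V = 9 (V = 9 + 0 = 9)
U(P) = 2*P
s(q, n) = 216
l = 115/6 ≈ 19.167
N(S) = sqrt(51 + 2*S) (N(S) = sqrt(2*S + 51) = sqrt(51 + 2*S))
1/(s(161, 312) + N(l)) = 1/(216 + sqrt(51 + 2*(115/6))) = 1/(216 + sqrt(51 + 115/3)) = 1/(216 + sqrt(268/3)) = 1/(216 + 2*sqrt(201)/3)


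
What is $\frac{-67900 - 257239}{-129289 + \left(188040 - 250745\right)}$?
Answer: $\frac{325139}{191994} \approx 1.6935$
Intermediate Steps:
$\frac{-67900 - 257239}{-129289 + \left(188040 - 250745\right)} = - \frac{325139}{-129289 - 62705} = - \frac{325139}{-191994} = \left(-325139\right) \left(- \frac{1}{191994}\right) = \frac{325139}{191994}$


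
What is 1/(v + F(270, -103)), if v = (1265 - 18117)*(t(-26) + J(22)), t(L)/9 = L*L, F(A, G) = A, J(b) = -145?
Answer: -1/100083758 ≈ -9.9916e-9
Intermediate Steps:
t(L) = 9*L**2 (t(L) = 9*(L*L) = 9*L**2)
v = -100084028 (v = (1265 - 18117)*(9*(-26)**2 - 145) = -16852*(9*676 - 145) = -16852*(6084 - 145) = -16852*5939 = -100084028)
1/(v + F(270, -103)) = 1/(-100084028 + 270) = 1/(-100083758) = -1/100083758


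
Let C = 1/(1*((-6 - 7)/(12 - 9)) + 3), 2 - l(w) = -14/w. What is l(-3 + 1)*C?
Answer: 15/4 ≈ 3.7500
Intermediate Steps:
l(w) = 2 + 14/w (l(w) = 2 - (-14)/w = 2 + 14/w)
C = -¾ (C = 1/(1*(-13/3) + 3) = 1/(-13/3 + 3) = 1/(-4/3) = -¾ ≈ -0.75000)
l(-3 + 1)*C = (2 + 14/(-3 + 1))*(-¾) = (2 + 14/(-2))*(-¾) = (2 + 14*(-½))*(-¾) = (2 - 7)*(-¾) = -5*(-¾) = 15/4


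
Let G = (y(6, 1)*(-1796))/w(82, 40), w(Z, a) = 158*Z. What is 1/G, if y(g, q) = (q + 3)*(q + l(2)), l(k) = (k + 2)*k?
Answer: -3239/16164 ≈ -0.20038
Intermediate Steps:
l(k) = k*(2 + k) (l(k) = (2 + k)*k = k*(2 + k))
y(g, q) = (3 + q)*(8 + q) (y(g, q) = (q + 3)*(q + 2*(2 + 2)) = (3 + q)*(q + 2*4) = (3 + q)*(q + 8) = (3 + q)*(8 + q))
G = -16164/3239 (G = ((24 + 1**2 + 11*1)*(-1796))/((158*82)) = ((24 + 1 + 11)*(-1796))/12956 = (36*(-1796))*(1/12956) = -64656*1/12956 = -16164/3239 ≈ -4.9904)
1/G = 1/(-16164/3239) = -3239/16164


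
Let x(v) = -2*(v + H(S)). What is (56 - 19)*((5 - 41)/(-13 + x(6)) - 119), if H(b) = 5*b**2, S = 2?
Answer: -284863/65 ≈ -4382.5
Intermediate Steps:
x(v) = -40 - 2*v (x(v) = -2*(v + 5*2**2) = -2*(v + 5*4) = -2*(v + 20) = -2*(20 + v) = -40 - 2*v)
(56 - 19)*((5 - 41)/(-13 + x(6)) - 119) = (56 - 19)*((5 - 41)/(-13 + (-40 - 2*6)) - 119) = 37*(-36/(-13 + (-40 - 12)) - 119) = 37*(-36/(-13 - 52) - 119) = 37*(-36/(-65) - 119) = 37*(-36*(-1/65) - 119) = 37*(36/65 - 119) = 37*(-7699/65) = -284863/65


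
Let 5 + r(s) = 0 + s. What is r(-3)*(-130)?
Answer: 1040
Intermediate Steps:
r(s) = -5 + s (r(s) = -5 + (0 + s) = -5 + s)
r(-3)*(-130) = (-5 - 3)*(-130) = -8*(-130) = 1040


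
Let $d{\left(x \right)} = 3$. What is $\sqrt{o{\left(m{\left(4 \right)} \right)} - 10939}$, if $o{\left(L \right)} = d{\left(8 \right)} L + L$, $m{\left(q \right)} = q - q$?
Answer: $i \sqrt{10939} \approx 104.59 i$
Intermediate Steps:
$m{\left(q \right)} = 0$
$o{\left(L \right)} = 4 L$ ($o{\left(L \right)} = 3 L + L = 4 L$)
$\sqrt{o{\left(m{\left(4 \right)} \right)} - 10939} = \sqrt{4 \cdot 0 - 10939} = \sqrt{0 - 10939} = \sqrt{-10939} = i \sqrt{10939}$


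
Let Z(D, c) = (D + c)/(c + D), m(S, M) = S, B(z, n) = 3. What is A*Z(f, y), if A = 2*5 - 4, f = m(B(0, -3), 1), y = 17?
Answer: 6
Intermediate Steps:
f = 3
Z(D, c) = 1 (Z(D, c) = (D + c)/(D + c) = 1)
A = 6 (A = 10 - 4 = 6)
A*Z(f, y) = 6*1 = 6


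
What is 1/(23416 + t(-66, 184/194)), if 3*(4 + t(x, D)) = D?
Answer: 291/6812984 ≈ 4.2713e-5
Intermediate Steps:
t(x, D) = -4 + D/3
1/(23416 + t(-66, 184/194)) = 1/(23416 + (-4 + (184/194)/3)) = 1/(23416 + (-4 + (184*(1/194))/3)) = 1/(23416 + (-4 + (⅓)*(92/97))) = 1/(23416 + (-4 + 92/291)) = 1/(23416 - 1072/291) = 1/(6812984/291) = 291/6812984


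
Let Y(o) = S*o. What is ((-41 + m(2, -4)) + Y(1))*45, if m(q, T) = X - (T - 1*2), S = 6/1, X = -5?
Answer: -1530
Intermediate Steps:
S = 6 (S = 6*1 = 6)
m(q, T) = -3 - T (m(q, T) = -5 - (T - 1*2) = -5 - (T - 2) = -5 - (-2 + T) = -5 + (2 - T) = -3 - T)
Y(o) = 6*o
((-41 + m(2, -4)) + Y(1))*45 = ((-41 + (-3 - 1*(-4))) + 6*1)*45 = ((-41 + (-3 + 4)) + 6)*45 = ((-41 + 1) + 6)*45 = (-40 + 6)*45 = -34*45 = -1530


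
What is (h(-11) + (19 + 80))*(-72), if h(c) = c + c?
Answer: -5544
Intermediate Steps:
h(c) = 2*c
(h(-11) + (19 + 80))*(-72) = (2*(-11) + (19 + 80))*(-72) = (-22 + 99)*(-72) = 77*(-72) = -5544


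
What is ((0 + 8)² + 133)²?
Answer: 38809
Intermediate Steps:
((0 + 8)² + 133)² = (8² + 133)² = (64 + 133)² = 197² = 38809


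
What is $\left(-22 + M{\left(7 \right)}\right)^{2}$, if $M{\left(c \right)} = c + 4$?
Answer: $121$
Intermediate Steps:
$M{\left(c \right)} = 4 + c$
$\left(-22 + M{\left(7 \right)}\right)^{2} = \left(-22 + \left(4 + 7\right)\right)^{2} = \left(-22 + 11\right)^{2} = \left(-11\right)^{2} = 121$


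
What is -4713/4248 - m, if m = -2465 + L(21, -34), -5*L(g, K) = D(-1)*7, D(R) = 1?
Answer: 17454257/7080 ≈ 2465.3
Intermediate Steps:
L(g, K) = -7/5
m = -12332/5 (m = -2465 - 7/5 = -12332/5 ≈ -2466.4)
-4713/4248 - m = -4713/4248 - 1*(-12332/5) = -4713*1/4248 + 12332/5 = -1571/1416 + 12332/5 = 17454257/7080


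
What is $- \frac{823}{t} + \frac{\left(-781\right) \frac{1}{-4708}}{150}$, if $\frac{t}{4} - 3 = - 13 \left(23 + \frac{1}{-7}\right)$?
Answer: $\frac{92610239}{132187800} \approx 0.7006$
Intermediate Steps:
$t = - \frac{8236}{7}$ ($t = 12 + 4 \left(- 13 \left(23 + \frac{1}{-7}\right)\right) = 12 + 4 \left(- 13 \left(23 - \frac{1}{7}\right)\right) = 12 + 4 \left(\left(-13\right) \frac{160}{7}\right) = 12 + 4 \left(- \frac{2080}{7}\right) = 12 - \frac{8320}{7} = - \frac{8236}{7} \approx -1176.6$)
$- \frac{823}{t} + \frac{\left(-781\right) \frac{1}{-4708}}{150} = - \frac{823}{- \frac{8236}{7}} + \frac{\left(-781\right) \frac{1}{-4708}}{150} = \left(-823\right) \left(- \frac{7}{8236}\right) + \left(-781\right) \left(- \frac{1}{4708}\right) \frac{1}{150} = \frac{5761}{8236} + \frac{71}{428} \cdot \frac{1}{150} = \frac{5761}{8236} + \frac{71}{64200} = \frac{92610239}{132187800}$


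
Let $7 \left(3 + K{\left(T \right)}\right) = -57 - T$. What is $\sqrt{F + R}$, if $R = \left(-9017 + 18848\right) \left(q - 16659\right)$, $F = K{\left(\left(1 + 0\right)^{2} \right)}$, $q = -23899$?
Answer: $\frac{i \sqrt{19537559755}}{7} \approx 19968.0 i$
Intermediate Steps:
$K{\left(T \right)} = - \frac{78}{7} - \frac{T}{7}$ ($K{\left(T \right)} = -3 + \frac{-57 - T}{7} = -3 - \left(\frac{57}{7} + \frac{T}{7}\right) = - \frac{78}{7} - \frac{T}{7}$)
$F = - \frac{79}{7}$ ($F = - \frac{78}{7} - \frac{\left(1 + 0\right)^{2}}{7} = - \frac{78}{7} - \frac{1^{2}}{7} = - \frac{78}{7} - \frac{1}{7} = - \frac{79}{7} \approx -11.286$)
$R = -398725698$ ($R = \left(-9017 + 18848\right) \left(-23899 - 16659\right) = 9831 \left(-40558\right) = -398725698$)
$\sqrt{F + R} = \sqrt{- \frac{79}{7} - 398725698} = \sqrt{- \frac{2791079965}{7}} = \frac{i \sqrt{19537559755}}{7}$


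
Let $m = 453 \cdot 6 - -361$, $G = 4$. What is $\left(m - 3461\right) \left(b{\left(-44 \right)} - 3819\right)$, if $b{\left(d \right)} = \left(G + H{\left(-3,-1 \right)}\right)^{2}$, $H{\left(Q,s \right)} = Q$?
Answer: $1458476$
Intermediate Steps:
$b{\left(d \right)} = 1$ ($b{\left(d \right)} = \left(4 - 3\right)^{2} = 1^{2} = 1$)
$m = 3079$ ($m = 2718 + 361 = 3079$)
$\left(m - 3461\right) \left(b{\left(-44 \right)} - 3819\right) = \left(3079 - 3461\right) \left(1 - 3819\right) = \left(-382\right) \left(-3818\right) = 1458476$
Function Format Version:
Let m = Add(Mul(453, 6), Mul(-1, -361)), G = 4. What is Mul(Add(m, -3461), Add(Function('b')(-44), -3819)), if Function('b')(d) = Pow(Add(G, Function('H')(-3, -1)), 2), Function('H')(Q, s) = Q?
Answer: 1458476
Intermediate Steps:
Function('b')(d) = 1 (Function('b')(d) = Pow(Add(4, -3), 2) = Pow(1, 2) = 1)
m = 3079 (m = Add(2718, 361) = 3079)
Mul(Add(m, -3461), Add(Function('b')(-44), -3819)) = Mul(Add(3079, -3461), Add(1, -3819)) = Mul(-382, -3818) = 1458476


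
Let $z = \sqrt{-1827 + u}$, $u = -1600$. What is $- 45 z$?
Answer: $- 45 i \sqrt{3427} \approx - 2634.3 i$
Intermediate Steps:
$z = i \sqrt{3427}$ ($z = \sqrt{-1827 - 1600} = \sqrt{-3427} = i \sqrt{3427} \approx 58.541 i$)
$- 45 z = - 45 i \sqrt{3427}$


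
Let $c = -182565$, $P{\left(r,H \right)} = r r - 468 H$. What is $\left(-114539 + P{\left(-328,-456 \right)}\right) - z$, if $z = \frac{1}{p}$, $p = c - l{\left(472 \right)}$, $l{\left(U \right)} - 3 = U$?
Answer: $\frac{37789157121}{183040} \approx 2.0645 \cdot 10^{5}$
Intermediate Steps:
$l{\left(U \right)} = 3 + U$
$P{\left(r,H \right)} = r^{2} - 468 H$
$p = -183040$ ($p = -182565 - \left(3 + 472\right) = -182565 - 475 = -183040$)
$z = - \frac{1}{183040}$ ($z = \frac{1}{-183040} = - \frac{1}{183040} \approx -5.4633 \cdot 10^{-6}$)
$\left(-114539 + P{\left(-328,-456 \right)}\right) - z = \left(-114539 + \left(\left(-328\right)^{2} - -213408\right)\right) - - \frac{1}{183040} = \left(-114539 + \left(107584 + 213408\right)\right) + \frac{1}{183040} = \left(-114539 + 320992\right) + \frac{1}{183040} = 206453 + \frac{1}{183040} = \frac{37789157121}{183040}$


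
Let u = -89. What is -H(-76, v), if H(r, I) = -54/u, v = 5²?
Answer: -54/89 ≈ -0.60674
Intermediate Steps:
v = 25
H(r, I) = 54/89 (H(r, I) = -54/(-89) = -54*(-1/89) = 54/89)
-H(-76, v) = -1*54/89 = -54/89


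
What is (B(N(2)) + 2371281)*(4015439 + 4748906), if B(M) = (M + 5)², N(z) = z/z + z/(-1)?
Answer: 20782865005465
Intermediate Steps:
N(z) = 1 - z (N(z) = 1 + z*(-1) = 1 - z)
B(M) = (5 + M)²
(B(N(2)) + 2371281)*(4015439 + 4748906) = ((5 + (1 - 1*2))² + 2371281)*(4015439 + 4748906) = ((5 + (1 - 2))² + 2371281)*8764345 = ((5 - 1)² + 2371281)*8764345 = (4² + 2371281)*8764345 = (16 + 2371281)*8764345 = 2371297*8764345 = 20782865005465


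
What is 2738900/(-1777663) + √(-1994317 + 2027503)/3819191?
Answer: -2738900/1777663 + √33186/3819191 ≈ -1.5407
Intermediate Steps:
2738900/(-1777663) + √(-1994317 + 2027503)/3819191 = 2738900*(-1/1777663) + √33186*(1/3819191) = -2738900/1777663 + √33186/3819191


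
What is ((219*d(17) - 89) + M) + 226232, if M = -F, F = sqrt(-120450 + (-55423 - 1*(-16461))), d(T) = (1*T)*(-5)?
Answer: 207528 - 2*I*sqrt(39853) ≈ 2.0753e+5 - 399.26*I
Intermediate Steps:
d(T) = -5*T (d(T) = T*(-5) = -5*T)
F = 2*I*sqrt(39853) (F = sqrt(-120450 + (-55423 + 16461)) = sqrt(-120450 - 38962) = sqrt(-159412) = 2*I*sqrt(39853) ≈ 399.26*I)
M = -2*I*sqrt(39853) ≈ -399.26*I
((219*d(17) - 89) + M) + 226232 = ((219*(-5*17) - 89) - 2*I*sqrt(39853)) + 226232 = ((219*(-85) - 89) - 2*I*sqrt(39853)) + 226232 = ((-18615 - 89) - 2*I*sqrt(39853)) + 226232 = (-18704 - 2*I*sqrt(39853)) + 226232 = 207528 - 2*I*sqrt(39853)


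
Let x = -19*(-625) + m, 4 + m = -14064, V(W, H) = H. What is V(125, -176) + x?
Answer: -2369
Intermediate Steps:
m = -14068 (m = -4 - 14064 = -14068)
x = -2193 (x = -19*(-625) - 14068 = 11875 - 14068 = -2193)
V(125, -176) + x = -176 - 2193 = -2369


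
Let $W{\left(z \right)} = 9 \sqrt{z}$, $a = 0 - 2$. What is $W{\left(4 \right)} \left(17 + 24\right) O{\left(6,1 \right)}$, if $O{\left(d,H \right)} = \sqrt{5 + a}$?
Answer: $738 \sqrt{3} \approx 1278.3$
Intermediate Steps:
$a = -2$ ($a = 0 - 2 = -2$)
$O{\left(d,H \right)} = \sqrt{3}$ ($O{\left(d,H \right)} = \sqrt{5 - 2} = \sqrt{3}$)
$W{\left(4 \right)} \left(17 + 24\right) O{\left(6,1 \right)} = 9 \sqrt{4} \left(17 + 24\right) \sqrt{3} = 9 \cdot 2 \cdot 41 \sqrt{3} = 18 \cdot 41 \sqrt{3} = 738 \sqrt{3}$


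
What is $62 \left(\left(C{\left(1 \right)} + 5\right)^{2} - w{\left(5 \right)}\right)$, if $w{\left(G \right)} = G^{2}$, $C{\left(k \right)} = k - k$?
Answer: $0$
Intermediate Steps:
$C{\left(k \right)} = 0$
$62 \left(\left(C{\left(1 \right)} + 5\right)^{2} - w{\left(5 \right)}\right) = 62 \left(\left(0 + 5\right)^{2} - 5^{2}\right) = 62 \left(5^{2} - 25\right) = 62 \left(25 - 25\right) = 62 \cdot 0 = 0$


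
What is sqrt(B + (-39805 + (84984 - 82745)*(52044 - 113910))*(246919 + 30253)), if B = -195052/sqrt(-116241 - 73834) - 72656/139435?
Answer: 2*sqrt(-10790308474349399386909973937235 + 1441614044484247205*I*sqrt(7603))/1060124305 ≈ 3.6097e-5 + 6.1971e+6*I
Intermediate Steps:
B = -72656/139435 + 195052*I*sqrt(7603)/38015 (B = -195052*(-I*sqrt(7603)/38015) - 72656*1/139435 = -195052*(-I*sqrt(7603)/38015) - 72656/139435 = -(-195052)*I*sqrt(7603)/38015 - 72656/139435 = 195052*I*sqrt(7603)/38015 - 72656/139435 = -72656/139435 + 195052*I*sqrt(7603)/38015 ≈ -0.52107 + 447.39*I)
sqrt(B + (-39805 + (84984 - 82745)*(52044 - 113910))*(246919 + 30253)) = sqrt((-72656/139435 + 195052*I*sqrt(7603)/38015) + (-39805 + (84984 - 82745)*(52044 - 113910))*(246919 + 30253)) = sqrt((-72656/139435 + 195052*I*sqrt(7603)/38015) + (-39805 + 2239*(-61866))*277172) = sqrt((-72656/139435 + 195052*I*sqrt(7603)/38015) + (-39805 - 138517974)*277172) = sqrt((-72656/139435 + 195052*I*sqrt(7603)/38015) - 138557779*277172) = sqrt((-72656/139435 + 195052*I*sqrt(7603)/38015) - 38404336720988) = sqrt(-5354908690691034436/139435 + 195052*I*sqrt(7603)/38015)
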